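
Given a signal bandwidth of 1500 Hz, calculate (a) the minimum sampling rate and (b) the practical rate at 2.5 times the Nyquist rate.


By Nyquist theorem, fs_min = 2 * fmax.
fs_min = 2 * 1500 = 3000 Hz
Practical rate = 2.5 * fs_min = 2.5 * 3000 = 7500 Hz

fs_min = 3000 Hz, fs_practical = 7500 Hz


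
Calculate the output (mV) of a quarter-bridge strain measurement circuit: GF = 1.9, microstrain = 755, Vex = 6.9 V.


Quarter bridge output: Vout = (GF * epsilon * Vex) / 4.
Vout = (1.9 * 755e-6 * 6.9) / 4
Vout = 0.00989805 / 4 V
Vout = 0.00247451 V = 2.4745 mV

2.4745 mV


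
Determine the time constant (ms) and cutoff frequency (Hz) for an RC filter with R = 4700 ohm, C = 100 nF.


Time constant: tau = R * C.
tau = 4700 * 1.00e-07 = 0.00047 s
tau = 0.47 ms
Cutoff frequency: fc = 1 / (2*pi*R*C).
fc = 1 / (2*pi*0.00047) = 338.63 Hz

tau = 0.47 ms, fc = 338.63 Hz


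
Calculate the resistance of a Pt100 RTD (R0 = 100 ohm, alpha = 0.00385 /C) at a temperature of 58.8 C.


The RTD equation: Rt = R0 * (1 + alpha * T).
Rt = 100 * (1 + 0.00385 * 58.8)
Rt = 100 * (1 + 0.22638)
Rt = 100 * 1.22638
Rt = 122.638 ohm

122.638 ohm


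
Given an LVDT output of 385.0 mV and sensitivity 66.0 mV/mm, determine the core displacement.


Displacement = Vout / sensitivity.
d = 385.0 / 66.0
d = 5.833 mm

5.833 mm


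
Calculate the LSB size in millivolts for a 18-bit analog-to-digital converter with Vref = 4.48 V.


The resolution (LSB) of an ADC is Vref / 2^n.
LSB = 4.48 / 2^18
LSB = 4.48 / 262144
LSB = 1.709e-05 V = 0.01708984 mV

0.01708984 mV


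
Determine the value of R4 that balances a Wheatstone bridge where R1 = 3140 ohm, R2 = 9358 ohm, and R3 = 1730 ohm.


At balance: R1*R4 = R2*R3, so R4 = R2*R3/R1.
R4 = 9358 * 1730 / 3140
R4 = 16189340 / 3140
R4 = 5155.84 ohm

5155.84 ohm


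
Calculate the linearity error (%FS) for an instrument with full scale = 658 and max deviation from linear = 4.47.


Linearity error = (max deviation / full scale) * 100%.
Linearity = (4.47 / 658) * 100
Linearity = 0.679 %FS

0.679 %FS


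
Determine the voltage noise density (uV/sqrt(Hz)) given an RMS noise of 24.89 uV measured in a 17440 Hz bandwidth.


Noise spectral density = Vrms / sqrt(BW).
NSD = 24.89 / sqrt(17440)
NSD = 24.89 / 132.0606
NSD = 0.1885 uV/sqrt(Hz)

0.1885 uV/sqrt(Hz)


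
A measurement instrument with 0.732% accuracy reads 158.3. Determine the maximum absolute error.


Absolute error = (accuracy% / 100) * reading.
Error = (0.732 / 100) * 158.3
Error = 0.00732 * 158.3
Error = 1.1588

1.1588


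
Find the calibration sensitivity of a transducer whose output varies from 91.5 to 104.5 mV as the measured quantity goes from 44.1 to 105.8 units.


Sensitivity = (y2 - y1) / (x2 - x1).
S = (104.5 - 91.5) / (105.8 - 44.1)
S = 13.0 / 61.7
S = 0.2107 mV/unit

0.2107 mV/unit


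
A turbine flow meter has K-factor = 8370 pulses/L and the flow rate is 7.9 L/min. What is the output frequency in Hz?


Frequency = K * Q / 60 (converting L/min to L/s).
f = 8370 * 7.9 / 60
f = 66123.0 / 60
f = 1102.05 Hz

1102.05 Hz


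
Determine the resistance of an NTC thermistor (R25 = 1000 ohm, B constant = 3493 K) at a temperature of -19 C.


NTC thermistor equation: Rt = R25 * exp(B * (1/T - 1/T25)).
T in Kelvin: 254.15 K, T25 = 298.15 K
1/T - 1/T25 = 1/254.15 - 1/298.15 = 0.00058067
B * (1/T - 1/T25) = 3493 * 0.00058067 = 2.0283
Rt = 1000 * exp(2.0283) = 7600.9 ohm

7600.9 ohm


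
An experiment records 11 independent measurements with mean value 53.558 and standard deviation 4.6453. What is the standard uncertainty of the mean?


The standard uncertainty for Type A evaluation is u = s / sqrt(n).
u = 4.6453 / sqrt(11)
u = 4.6453 / 3.3166
u = 1.4006

1.4006


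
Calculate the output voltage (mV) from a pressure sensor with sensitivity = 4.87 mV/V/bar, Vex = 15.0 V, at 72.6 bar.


Output = sensitivity * Vex * P.
Vout = 4.87 * 15.0 * 72.6
Vout = 73.05 * 72.6
Vout = 5303.43 mV

5303.43 mV


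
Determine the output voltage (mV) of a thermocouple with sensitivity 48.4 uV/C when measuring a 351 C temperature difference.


The thermocouple output V = sensitivity * dT.
V = 48.4 uV/C * 351 C
V = 16988.4 uV
V = 16.988 mV

16.988 mV


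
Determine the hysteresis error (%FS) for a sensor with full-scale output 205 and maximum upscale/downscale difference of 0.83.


Hysteresis = (max difference / full scale) * 100%.
H = (0.83 / 205) * 100
H = 0.405 %FS

0.405 %FS


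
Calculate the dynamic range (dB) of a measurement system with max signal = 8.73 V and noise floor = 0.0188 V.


Dynamic range = 20 * log10(Vmax / Vnoise).
DR = 20 * log10(8.73 / 0.0188)
DR = 20 * log10(464.36)
DR = 53.34 dB

53.34 dB


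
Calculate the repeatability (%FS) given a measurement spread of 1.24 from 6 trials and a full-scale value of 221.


Repeatability = (spread / full scale) * 100%.
R = (1.24 / 221) * 100
R = 0.561 %FS

0.561 %FS


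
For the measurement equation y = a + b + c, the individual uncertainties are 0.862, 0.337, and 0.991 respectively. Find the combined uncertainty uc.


For a sum of independent quantities, uc = sqrt(u1^2 + u2^2 + u3^2).
uc = sqrt(0.862^2 + 0.337^2 + 0.991^2)
uc = sqrt(0.743044 + 0.113569 + 0.982081)
uc = 1.356

1.356


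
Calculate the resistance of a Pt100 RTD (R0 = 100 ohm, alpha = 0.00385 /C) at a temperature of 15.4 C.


The RTD equation: Rt = R0 * (1 + alpha * T).
Rt = 100 * (1 + 0.00385 * 15.4)
Rt = 100 * (1 + 0.05929)
Rt = 100 * 1.05929
Rt = 105.929 ohm

105.929 ohm


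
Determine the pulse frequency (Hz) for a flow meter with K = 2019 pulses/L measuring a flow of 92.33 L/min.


Frequency = K * Q / 60 (converting L/min to L/s).
f = 2019 * 92.33 / 60
f = 186414.27 / 60
f = 3106.9 Hz

3106.9 Hz


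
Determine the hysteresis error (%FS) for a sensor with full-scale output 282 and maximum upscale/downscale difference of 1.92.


Hysteresis = (max difference / full scale) * 100%.
H = (1.92 / 282) * 100
H = 0.681 %FS

0.681 %FS


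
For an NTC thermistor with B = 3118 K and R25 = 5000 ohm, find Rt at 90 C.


NTC thermistor equation: Rt = R25 * exp(B * (1/T - 1/T25)).
T in Kelvin: 363.15 K, T25 = 298.15 K
1/T - 1/T25 = 1/363.15 - 1/298.15 = -0.00060033
B * (1/T - 1/T25) = 3118 * -0.00060033 = -1.8718
Rt = 5000 * exp(-1.8718) = 769.2 ohm

769.2 ohm


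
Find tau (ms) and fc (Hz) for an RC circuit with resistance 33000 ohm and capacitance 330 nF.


Time constant: tau = R * C.
tau = 33000 * 3.30e-07 = 0.01089 s
tau = 10.89 ms
Cutoff frequency: fc = 1 / (2*pi*R*C).
fc = 1 / (2*pi*0.01089) = 14.61 Hz

tau = 10.89 ms, fc = 14.61 Hz


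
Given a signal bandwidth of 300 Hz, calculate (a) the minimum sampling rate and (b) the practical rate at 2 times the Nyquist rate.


By Nyquist theorem, fs_min = 2 * fmax.
fs_min = 2 * 300 = 600 Hz
Practical rate = 2 * fs_min = 2 * 600 = 1200 Hz

fs_min = 600 Hz, fs_practical = 1200 Hz


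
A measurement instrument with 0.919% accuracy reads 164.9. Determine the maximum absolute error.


Absolute error = (accuracy% / 100) * reading.
Error = (0.919 / 100) * 164.9
Error = 0.00919 * 164.9
Error = 1.5154

1.5154


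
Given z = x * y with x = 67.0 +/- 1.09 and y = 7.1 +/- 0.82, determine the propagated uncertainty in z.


For a product z = x*y, the relative uncertainty is:
uz/z = sqrt((ux/x)^2 + (uy/y)^2)
Relative uncertainties: ux/x = 1.09/67.0 = 0.016269
uy/y = 0.82/7.1 = 0.115493
z = 67.0 * 7.1 = 475.7
uz = 475.7 * sqrt(0.016269^2 + 0.115493^2) = 55.482

55.482


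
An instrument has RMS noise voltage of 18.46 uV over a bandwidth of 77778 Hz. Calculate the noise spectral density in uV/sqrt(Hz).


Noise spectral density = Vrms / sqrt(BW).
NSD = 18.46 / sqrt(77778)
NSD = 18.46 / 278.8871
NSD = 0.0662 uV/sqrt(Hz)

0.0662 uV/sqrt(Hz)


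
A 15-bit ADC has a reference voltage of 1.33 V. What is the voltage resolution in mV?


The resolution (LSB) of an ADC is Vref / 2^n.
LSB = 1.33 / 2^15
LSB = 1.33 / 32768
LSB = 4.059e-05 V = 0.04058838 mV

0.04058838 mV


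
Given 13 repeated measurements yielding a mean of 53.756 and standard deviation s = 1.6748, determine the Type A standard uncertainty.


The standard uncertainty for Type A evaluation is u = s / sqrt(n).
u = 1.6748 / sqrt(13)
u = 1.6748 / 3.6056
u = 0.4645

0.4645


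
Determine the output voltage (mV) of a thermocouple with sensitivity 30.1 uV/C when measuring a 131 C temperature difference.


The thermocouple output V = sensitivity * dT.
V = 30.1 uV/C * 131 C
V = 3943.1 uV
V = 3.943 mV

3.943 mV


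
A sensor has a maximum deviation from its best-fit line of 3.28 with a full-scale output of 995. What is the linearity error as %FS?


Linearity error = (max deviation / full scale) * 100%.
Linearity = (3.28 / 995) * 100
Linearity = 0.33 %FS

0.33 %FS


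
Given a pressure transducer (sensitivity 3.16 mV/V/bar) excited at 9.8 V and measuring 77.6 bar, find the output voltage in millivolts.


Output = sensitivity * Vex * P.
Vout = 3.16 * 9.8 * 77.6
Vout = 30.968 * 77.6
Vout = 2403.12 mV

2403.12 mV


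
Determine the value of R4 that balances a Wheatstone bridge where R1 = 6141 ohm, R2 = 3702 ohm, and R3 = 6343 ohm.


At balance: R1*R4 = R2*R3, so R4 = R2*R3/R1.
R4 = 3702 * 6343 / 6141
R4 = 23481786 / 6141
R4 = 3823.77 ohm

3823.77 ohm


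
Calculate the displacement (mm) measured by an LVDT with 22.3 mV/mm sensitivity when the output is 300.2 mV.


Displacement = Vout / sensitivity.
d = 300.2 / 22.3
d = 13.462 mm

13.462 mm


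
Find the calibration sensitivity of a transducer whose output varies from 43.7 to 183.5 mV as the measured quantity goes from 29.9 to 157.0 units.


Sensitivity = (y2 - y1) / (x2 - x1).
S = (183.5 - 43.7) / (157.0 - 29.9)
S = 139.8 / 127.1
S = 1.0999 mV/unit

1.0999 mV/unit


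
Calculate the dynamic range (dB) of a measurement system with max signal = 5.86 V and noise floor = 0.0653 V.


Dynamic range = 20 * log10(Vmax / Vnoise).
DR = 20 * log10(5.86 / 0.0653)
DR = 20 * log10(89.74)
DR = 39.06 dB

39.06 dB


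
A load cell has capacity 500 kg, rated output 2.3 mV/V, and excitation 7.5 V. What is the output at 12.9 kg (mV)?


Vout = rated_output * Vex * (load / capacity).
Vout = 2.3 * 7.5 * (12.9 / 500)
Vout = 2.3 * 7.5 * 0.0258
Vout = 0.445 mV

0.445 mV


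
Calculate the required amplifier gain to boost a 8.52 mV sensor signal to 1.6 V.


Gain = Vout / Vin (converting to same units).
G = 1.6 V / 8.52 mV
G = 1600.0 mV / 8.52 mV
G = 187.79

187.79


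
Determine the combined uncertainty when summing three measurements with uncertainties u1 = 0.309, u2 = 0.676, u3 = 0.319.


For a sum of independent quantities, uc = sqrt(u1^2 + u2^2 + u3^2).
uc = sqrt(0.309^2 + 0.676^2 + 0.319^2)
uc = sqrt(0.095481 + 0.456976 + 0.101761)
uc = 0.8088

0.8088


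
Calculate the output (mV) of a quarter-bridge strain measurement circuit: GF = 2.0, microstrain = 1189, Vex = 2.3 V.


Quarter bridge output: Vout = (GF * epsilon * Vex) / 4.
Vout = (2.0 * 1189e-6 * 2.3) / 4
Vout = 0.0054694 / 4 V
Vout = 0.00136735 V = 1.3673 mV

1.3673 mV


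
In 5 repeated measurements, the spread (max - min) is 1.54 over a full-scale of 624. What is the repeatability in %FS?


Repeatability = (spread / full scale) * 100%.
R = (1.54 / 624) * 100
R = 0.247 %FS

0.247 %FS


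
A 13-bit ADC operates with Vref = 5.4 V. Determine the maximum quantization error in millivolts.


The maximum quantization error is +/- LSB/2.
LSB = Vref / 2^n = 5.4 / 8192 = 0.00065918 V
Max error = LSB / 2 = 0.00065918 / 2 = 0.00032959 V
Max error = 0.3296 mV

0.3296 mV


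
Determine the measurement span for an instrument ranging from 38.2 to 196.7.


Span = upper range - lower range.
Span = 196.7 - (38.2)
Span = 158.5

158.5


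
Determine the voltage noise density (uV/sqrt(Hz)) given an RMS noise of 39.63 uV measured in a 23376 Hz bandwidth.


Noise spectral density = Vrms / sqrt(BW).
NSD = 39.63 / sqrt(23376)
NSD = 39.63 / 152.8921
NSD = 0.2592 uV/sqrt(Hz)

0.2592 uV/sqrt(Hz)


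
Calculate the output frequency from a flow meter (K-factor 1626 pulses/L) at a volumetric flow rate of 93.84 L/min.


Frequency = K * Q / 60 (converting L/min to L/s).
f = 1626 * 93.84 / 60
f = 152583.84 / 60
f = 2543.06 Hz

2543.06 Hz


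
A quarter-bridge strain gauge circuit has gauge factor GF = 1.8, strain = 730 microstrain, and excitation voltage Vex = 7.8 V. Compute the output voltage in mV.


Quarter bridge output: Vout = (GF * epsilon * Vex) / 4.
Vout = (1.8 * 730e-6 * 7.8) / 4
Vout = 0.0102492 / 4 V
Vout = 0.0025623 V = 2.5623 mV

2.5623 mV


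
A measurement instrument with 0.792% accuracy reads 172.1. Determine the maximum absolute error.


Absolute error = (accuracy% / 100) * reading.
Error = (0.792 / 100) * 172.1
Error = 0.00792 * 172.1
Error = 1.363

1.363


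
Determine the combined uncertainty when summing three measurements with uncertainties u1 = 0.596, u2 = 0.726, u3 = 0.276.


For a sum of independent quantities, uc = sqrt(u1^2 + u2^2 + u3^2).
uc = sqrt(0.596^2 + 0.726^2 + 0.276^2)
uc = sqrt(0.355216 + 0.527076 + 0.076176)
uc = 0.979

0.979


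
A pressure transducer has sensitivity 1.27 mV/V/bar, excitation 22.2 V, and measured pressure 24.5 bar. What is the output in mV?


Output = sensitivity * Vex * P.
Vout = 1.27 * 22.2 * 24.5
Vout = 28.194 * 24.5
Vout = 690.75 mV

690.75 mV


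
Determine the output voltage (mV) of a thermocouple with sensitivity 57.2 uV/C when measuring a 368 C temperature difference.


The thermocouple output V = sensitivity * dT.
V = 57.2 uV/C * 368 C
V = 21049.6 uV
V = 21.05 mV

21.05 mV


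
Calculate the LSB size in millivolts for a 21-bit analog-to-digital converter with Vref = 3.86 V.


The resolution (LSB) of an ADC is Vref / 2^n.
LSB = 3.86 / 2^21
LSB = 3.86 / 2097152
LSB = 1.84e-06 V = 0.00184059 mV

0.00184059 mV


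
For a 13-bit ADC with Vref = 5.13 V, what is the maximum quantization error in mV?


The maximum quantization error is +/- LSB/2.
LSB = Vref / 2^n = 5.13 / 8192 = 0.00062622 V
Max error = LSB / 2 = 0.00062622 / 2 = 0.00031311 V
Max error = 0.3131 mV

0.3131 mV


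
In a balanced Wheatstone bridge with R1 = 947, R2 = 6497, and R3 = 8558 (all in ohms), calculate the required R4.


At balance: R1*R4 = R2*R3, so R4 = R2*R3/R1.
R4 = 6497 * 8558 / 947
R4 = 55601326 / 947
R4 = 58713.12 ohm

58713.12 ohm


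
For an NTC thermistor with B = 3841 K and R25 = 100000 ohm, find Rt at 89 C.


NTC thermistor equation: Rt = R25 * exp(B * (1/T - 1/T25)).
T in Kelvin: 362.15 K, T25 = 298.15 K
1/T - 1/T25 = 1/362.15 - 1/298.15 = -0.00059273
B * (1/T - 1/T25) = 3841 * -0.00059273 = -2.2767
Rt = 100000 * exp(-2.2767) = 10262.5 ohm

10262.5 ohm


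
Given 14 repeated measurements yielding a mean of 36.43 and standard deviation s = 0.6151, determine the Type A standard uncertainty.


The standard uncertainty for Type A evaluation is u = s / sqrt(n).
u = 0.6151 / sqrt(14)
u = 0.6151 / 3.7417
u = 0.1644

0.1644


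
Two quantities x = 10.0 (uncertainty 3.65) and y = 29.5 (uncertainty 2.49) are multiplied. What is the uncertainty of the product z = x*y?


For a product z = x*y, the relative uncertainty is:
uz/z = sqrt((ux/x)^2 + (uy/y)^2)
Relative uncertainties: ux/x = 3.65/10.0 = 0.365
uy/y = 2.49/29.5 = 0.084407
z = 10.0 * 29.5 = 295.0
uz = 295.0 * sqrt(0.365^2 + 0.084407^2) = 110.517

110.517


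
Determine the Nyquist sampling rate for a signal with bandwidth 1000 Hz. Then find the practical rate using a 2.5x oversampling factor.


By Nyquist theorem, fs_min = 2 * fmax.
fs_min = 2 * 1000 = 2000 Hz
Practical rate = 2.5 * fs_min = 2.5 * 2000 = 5000 Hz

fs_min = 2000 Hz, fs_practical = 5000 Hz


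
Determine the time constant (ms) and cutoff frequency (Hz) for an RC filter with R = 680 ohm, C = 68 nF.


Time constant: tau = R * C.
tau = 680 * 6.80e-08 = 4.624e-05 s
tau = 0.0462 ms
Cutoff frequency: fc = 1 / (2*pi*R*C).
fc = 1 / (2*pi*4.624e-05) = 3441.93 Hz

tau = 0.0462 ms, fc = 3441.93 Hz


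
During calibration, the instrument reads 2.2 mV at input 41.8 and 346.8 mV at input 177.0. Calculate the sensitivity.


Sensitivity = (y2 - y1) / (x2 - x1).
S = (346.8 - 2.2) / (177.0 - 41.8)
S = 344.6 / 135.2
S = 2.5488 mV/unit

2.5488 mV/unit


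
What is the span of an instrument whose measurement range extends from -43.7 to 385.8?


Span = upper range - lower range.
Span = 385.8 - (-43.7)
Span = 429.5

429.5


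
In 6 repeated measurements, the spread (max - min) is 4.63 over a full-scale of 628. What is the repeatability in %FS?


Repeatability = (spread / full scale) * 100%.
R = (4.63 / 628) * 100
R = 0.737 %FS

0.737 %FS


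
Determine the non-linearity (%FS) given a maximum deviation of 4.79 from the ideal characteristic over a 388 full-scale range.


Linearity error = (max deviation / full scale) * 100%.
Linearity = (4.79 / 388) * 100
Linearity = 1.235 %FS

1.235 %FS


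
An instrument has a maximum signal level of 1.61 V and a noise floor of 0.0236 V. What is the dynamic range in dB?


Dynamic range = 20 * log10(Vmax / Vnoise).
DR = 20 * log10(1.61 / 0.0236)
DR = 20 * log10(68.22)
DR = 36.68 dB

36.68 dB


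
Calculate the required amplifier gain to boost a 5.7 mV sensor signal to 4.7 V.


Gain = Vout / Vin (converting to same units).
G = 4.7 V / 5.7 mV
G = 4700.0 mV / 5.7 mV
G = 824.56

824.56


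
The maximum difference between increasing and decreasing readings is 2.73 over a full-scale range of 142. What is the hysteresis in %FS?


Hysteresis = (max difference / full scale) * 100%.
H = (2.73 / 142) * 100
H = 1.923 %FS

1.923 %FS


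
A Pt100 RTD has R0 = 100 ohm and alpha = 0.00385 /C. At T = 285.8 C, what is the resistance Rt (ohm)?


The RTD equation: Rt = R0 * (1 + alpha * T).
Rt = 100 * (1 + 0.00385 * 285.8)
Rt = 100 * (1 + 1.10033)
Rt = 100 * 2.10033
Rt = 210.033 ohm

210.033 ohm


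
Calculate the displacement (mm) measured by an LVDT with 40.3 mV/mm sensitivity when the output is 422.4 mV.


Displacement = Vout / sensitivity.
d = 422.4 / 40.3
d = 10.481 mm

10.481 mm


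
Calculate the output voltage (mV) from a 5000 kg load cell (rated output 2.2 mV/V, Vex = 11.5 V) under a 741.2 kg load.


Vout = rated_output * Vex * (load / capacity).
Vout = 2.2 * 11.5 * (741.2 / 5000)
Vout = 2.2 * 11.5 * 0.14824
Vout = 3.75 mV

3.75 mV


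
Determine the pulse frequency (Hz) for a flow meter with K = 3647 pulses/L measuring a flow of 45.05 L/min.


Frequency = K * Q / 60 (converting L/min to L/s).
f = 3647 * 45.05 / 60
f = 164297.35 / 60
f = 2738.29 Hz

2738.29 Hz


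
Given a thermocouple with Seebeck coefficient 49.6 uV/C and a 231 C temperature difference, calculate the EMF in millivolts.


The thermocouple output V = sensitivity * dT.
V = 49.6 uV/C * 231 C
V = 11457.6 uV
V = 11.458 mV

11.458 mV


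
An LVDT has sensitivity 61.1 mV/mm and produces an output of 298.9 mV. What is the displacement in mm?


Displacement = Vout / sensitivity.
d = 298.9 / 61.1
d = 4.892 mm

4.892 mm


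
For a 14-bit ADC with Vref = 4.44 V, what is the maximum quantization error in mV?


The maximum quantization error is +/- LSB/2.
LSB = Vref / 2^n = 4.44 / 16384 = 0.000271 V
Max error = LSB / 2 = 0.000271 / 2 = 0.0001355 V
Max error = 0.1355 mV

0.1355 mV


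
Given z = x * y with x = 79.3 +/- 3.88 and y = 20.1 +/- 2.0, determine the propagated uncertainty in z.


For a product z = x*y, the relative uncertainty is:
uz/z = sqrt((ux/x)^2 + (uy/y)^2)
Relative uncertainties: ux/x = 3.88/79.3 = 0.048928
uy/y = 2.0/20.1 = 0.099502
z = 79.3 * 20.1 = 1593.9
uz = 1593.9 * sqrt(0.048928^2 + 0.099502^2) = 176.737

176.737


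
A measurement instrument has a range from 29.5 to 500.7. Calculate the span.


Span = upper range - lower range.
Span = 500.7 - (29.5)
Span = 471.2

471.2


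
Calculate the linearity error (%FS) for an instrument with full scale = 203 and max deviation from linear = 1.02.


Linearity error = (max deviation / full scale) * 100%.
Linearity = (1.02 / 203) * 100
Linearity = 0.502 %FS

0.502 %FS


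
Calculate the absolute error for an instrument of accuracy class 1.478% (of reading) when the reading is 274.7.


Absolute error = (accuracy% / 100) * reading.
Error = (1.478 / 100) * 274.7
Error = 0.01478 * 274.7
Error = 4.0601

4.0601


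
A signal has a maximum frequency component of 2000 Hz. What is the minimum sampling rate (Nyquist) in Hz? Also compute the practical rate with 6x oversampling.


By Nyquist theorem, fs_min = 2 * fmax.
fs_min = 2 * 2000 = 4000 Hz
Practical rate = 6 * fs_min = 6 * 4000 = 24000 Hz

fs_min = 4000 Hz, fs_practical = 24000 Hz


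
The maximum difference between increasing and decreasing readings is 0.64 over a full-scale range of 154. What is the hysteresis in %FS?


Hysteresis = (max difference / full scale) * 100%.
H = (0.64 / 154) * 100
H = 0.416 %FS

0.416 %FS


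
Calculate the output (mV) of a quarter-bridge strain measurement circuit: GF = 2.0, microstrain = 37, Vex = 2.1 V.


Quarter bridge output: Vout = (GF * epsilon * Vex) / 4.
Vout = (2.0 * 37e-6 * 2.1) / 4
Vout = 0.0001554 / 4 V
Vout = 3.885e-05 V = 0.0389 mV

0.0389 mV


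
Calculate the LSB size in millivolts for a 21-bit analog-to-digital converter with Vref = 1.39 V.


The resolution (LSB) of an ADC is Vref / 2^n.
LSB = 1.39 / 2^21
LSB = 1.39 / 2097152
LSB = 6.6e-07 V = 0.0006628 mV

0.0006628 mV


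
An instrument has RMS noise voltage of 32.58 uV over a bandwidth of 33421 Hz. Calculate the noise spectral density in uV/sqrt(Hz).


Noise spectral density = Vrms / sqrt(BW).
NSD = 32.58 / sqrt(33421)
NSD = 32.58 / 182.8141
NSD = 0.1782 uV/sqrt(Hz)

0.1782 uV/sqrt(Hz)


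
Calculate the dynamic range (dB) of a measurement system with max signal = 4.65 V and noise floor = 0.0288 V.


Dynamic range = 20 * log10(Vmax / Vnoise).
DR = 20 * log10(4.65 / 0.0288)
DR = 20 * log10(161.46)
DR = 44.16 dB

44.16 dB


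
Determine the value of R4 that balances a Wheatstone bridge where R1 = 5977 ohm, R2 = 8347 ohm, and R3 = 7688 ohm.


At balance: R1*R4 = R2*R3, so R4 = R2*R3/R1.
R4 = 8347 * 7688 / 5977
R4 = 64171736 / 5977
R4 = 10736.45 ohm

10736.45 ohm


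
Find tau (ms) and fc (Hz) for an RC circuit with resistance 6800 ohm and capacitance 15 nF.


Time constant: tau = R * C.
tau = 6800 * 1.50e-08 = 0.000102 s
tau = 0.102 ms
Cutoff frequency: fc = 1 / (2*pi*R*C).
fc = 1 / (2*pi*0.000102) = 1560.34 Hz

tau = 0.102 ms, fc = 1560.34 Hz


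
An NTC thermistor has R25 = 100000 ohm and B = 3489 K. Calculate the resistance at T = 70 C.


NTC thermistor equation: Rt = R25 * exp(B * (1/T - 1/T25)).
T in Kelvin: 343.15 K, T25 = 298.15 K
1/T - 1/T25 = 1/343.15 - 1/298.15 = -0.00043984
B * (1/T - 1/T25) = 3489 * -0.00043984 = -1.5346
Rt = 100000 * exp(-1.5346) = 21554.2 ohm

21554.2 ohm


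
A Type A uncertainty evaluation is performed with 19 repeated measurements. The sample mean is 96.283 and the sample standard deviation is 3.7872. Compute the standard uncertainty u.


The standard uncertainty for Type A evaluation is u = s / sqrt(n).
u = 3.7872 / sqrt(19)
u = 3.7872 / 4.3589
u = 0.8688

0.8688


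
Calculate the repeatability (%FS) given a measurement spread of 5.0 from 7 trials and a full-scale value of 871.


Repeatability = (spread / full scale) * 100%.
R = (5.0 / 871) * 100
R = 0.574 %FS

0.574 %FS


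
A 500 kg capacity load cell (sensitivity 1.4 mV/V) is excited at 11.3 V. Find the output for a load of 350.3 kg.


Vout = rated_output * Vex * (load / capacity).
Vout = 1.4 * 11.3 * (350.3 / 500)
Vout = 1.4 * 11.3 * 0.7006
Vout = 11.083 mV

11.083 mV


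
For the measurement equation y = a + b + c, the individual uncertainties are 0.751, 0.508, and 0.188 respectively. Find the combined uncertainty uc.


For a sum of independent quantities, uc = sqrt(u1^2 + u2^2 + u3^2).
uc = sqrt(0.751^2 + 0.508^2 + 0.188^2)
uc = sqrt(0.564001 + 0.258064 + 0.035344)
uc = 0.926

0.926


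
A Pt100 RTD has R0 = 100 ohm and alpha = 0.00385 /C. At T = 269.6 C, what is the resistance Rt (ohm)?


The RTD equation: Rt = R0 * (1 + alpha * T).
Rt = 100 * (1 + 0.00385 * 269.6)
Rt = 100 * (1 + 1.03796)
Rt = 100 * 2.03796
Rt = 203.796 ohm

203.796 ohm


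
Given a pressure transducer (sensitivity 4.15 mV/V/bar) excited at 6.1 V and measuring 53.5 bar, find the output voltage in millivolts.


Output = sensitivity * Vex * P.
Vout = 4.15 * 6.1 * 53.5
Vout = 25.315 * 53.5
Vout = 1354.35 mV

1354.35 mV


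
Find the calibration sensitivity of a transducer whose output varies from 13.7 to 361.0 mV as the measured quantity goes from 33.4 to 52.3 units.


Sensitivity = (y2 - y1) / (x2 - x1).
S = (361.0 - 13.7) / (52.3 - 33.4)
S = 347.3 / 18.9
S = 18.3757 mV/unit

18.3757 mV/unit


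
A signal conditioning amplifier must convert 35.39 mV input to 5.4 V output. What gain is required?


Gain = Vout / Vin (converting to same units).
G = 5.4 V / 35.39 mV
G = 5400.0 mV / 35.39 mV
G = 152.59

152.59


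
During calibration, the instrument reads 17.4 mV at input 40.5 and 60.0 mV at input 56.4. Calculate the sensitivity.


Sensitivity = (y2 - y1) / (x2 - x1).
S = (60.0 - 17.4) / (56.4 - 40.5)
S = 42.6 / 15.9
S = 2.6792 mV/unit

2.6792 mV/unit


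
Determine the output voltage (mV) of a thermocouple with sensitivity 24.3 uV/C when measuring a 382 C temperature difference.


The thermocouple output V = sensitivity * dT.
V = 24.3 uV/C * 382 C
V = 9282.6 uV
V = 9.283 mV

9.283 mV


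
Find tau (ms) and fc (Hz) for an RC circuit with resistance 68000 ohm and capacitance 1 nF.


Time constant: tau = R * C.
tau = 68000 * 1.00e-09 = 6.8e-05 s
tau = 0.068 ms
Cutoff frequency: fc = 1 / (2*pi*R*C).
fc = 1 / (2*pi*6.8e-05) = 2340.51 Hz

tau = 0.068 ms, fc = 2340.51 Hz


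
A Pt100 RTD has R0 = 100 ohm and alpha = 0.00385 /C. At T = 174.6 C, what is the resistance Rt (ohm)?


The RTD equation: Rt = R0 * (1 + alpha * T).
Rt = 100 * (1 + 0.00385 * 174.6)
Rt = 100 * (1 + 0.67221)
Rt = 100 * 1.67221
Rt = 167.221 ohm

167.221 ohm


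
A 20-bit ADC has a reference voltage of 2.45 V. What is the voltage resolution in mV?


The resolution (LSB) of an ADC is Vref / 2^n.
LSB = 2.45 / 2^20
LSB = 2.45 / 1048576
LSB = 2.34e-06 V = 0.0023365 mV

0.0023365 mV


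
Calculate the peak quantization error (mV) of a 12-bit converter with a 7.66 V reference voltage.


The maximum quantization error is +/- LSB/2.
LSB = Vref / 2^n = 7.66 / 4096 = 0.00187012 V
Max error = LSB / 2 = 0.00187012 / 2 = 0.00093506 V
Max error = 0.9351 mV

0.9351 mV


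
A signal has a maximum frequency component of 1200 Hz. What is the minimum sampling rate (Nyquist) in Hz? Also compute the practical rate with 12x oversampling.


By Nyquist theorem, fs_min = 2 * fmax.
fs_min = 2 * 1200 = 2400 Hz
Practical rate = 12 * fs_min = 12 * 2400 = 28800 Hz

fs_min = 2400 Hz, fs_practical = 28800 Hz


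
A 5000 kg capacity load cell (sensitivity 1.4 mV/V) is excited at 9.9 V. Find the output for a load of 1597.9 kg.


Vout = rated_output * Vex * (load / capacity).
Vout = 1.4 * 9.9 * (1597.9 / 5000)
Vout = 1.4 * 9.9 * 0.31958
Vout = 4.429 mV

4.429 mV


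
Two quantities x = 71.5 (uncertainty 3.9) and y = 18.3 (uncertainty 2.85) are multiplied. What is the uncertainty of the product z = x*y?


For a product z = x*y, the relative uncertainty is:
uz/z = sqrt((ux/x)^2 + (uy/y)^2)
Relative uncertainties: ux/x = 3.9/71.5 = 0.054545
uy/y = 2.85/18.3 = 0.155738
z = 71.5 * 18.3 = 1308.5
uz = 1308.5 * sqrt(0.054545^2 + 0.155738^2) = 215.912

215.912


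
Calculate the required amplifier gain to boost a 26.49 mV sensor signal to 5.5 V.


Gain = Vout / Vin (converting to same units).
G = 5.5 V / 26.49 mV
G = 5500.0 mV / 26.49 mV
G = 207.63

207.63


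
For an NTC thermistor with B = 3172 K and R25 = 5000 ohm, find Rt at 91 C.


NTC thermistor equation: Rt = R25 * exp(B * (1/T - 1/T25)).
T in Kelvin: 364.15 K, T25 = 298.15 K
1/T - 1/T25 = 1/364.15 - 1/298.15 = -0.0006079
B * (1/T - 1/T25) = 3172 * -0.0006079 = -1.9282
Rt = 5000 * exp(-1.9282) = 727.0 ohm

727.0 ohm


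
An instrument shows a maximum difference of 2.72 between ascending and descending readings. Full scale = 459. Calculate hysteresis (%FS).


Hysteresis = (max difference / full scale) * 100%.
H = (2.72 / 459) * 100
H = 0.593 %FS

0.593 %FS


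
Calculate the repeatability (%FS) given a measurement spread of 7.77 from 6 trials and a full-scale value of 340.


Repeatability = (spread / full scale) * 100%.
R = (7.77 / 340) * 100
R = 2.285 %FS

2.285 %FS


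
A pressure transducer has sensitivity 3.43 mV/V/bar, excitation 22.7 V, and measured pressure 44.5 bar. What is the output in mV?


Output = sensitivity * Vex * P.
Vout = 3.43 * 22.7 * 44.5
Vout = 77.861 * 44.5
Vout = 3464.81 mV

3464.81 mV


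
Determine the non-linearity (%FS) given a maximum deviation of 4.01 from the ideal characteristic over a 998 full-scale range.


Linearity error = (max deviation / full scale) * 100%.
Linearity = (4.01 / 998) * 100
Linearity = 0.402 %FS

0.402 %FS


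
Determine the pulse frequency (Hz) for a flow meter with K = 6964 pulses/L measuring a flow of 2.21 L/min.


Frequency = K * Q / 60 (converting L/min to L/s).
f = 6964 * 2.21 / 60
f = 15390.44 / 60
f = 256.51 Hz

256.51 Hz


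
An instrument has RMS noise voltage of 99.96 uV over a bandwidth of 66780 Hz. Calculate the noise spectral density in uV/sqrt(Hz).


Noise spectral density = Vrms / sqrt(BW).
NSD = 99.96 / sqrt(66780)
NSD = 99.96 / 258.4183
NSD = 0.3868 uV/sqrt(Hz)

0.3868 uV/sqrt(Hz)


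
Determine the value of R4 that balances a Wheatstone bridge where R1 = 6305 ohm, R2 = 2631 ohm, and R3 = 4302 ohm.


At balance: R1*R4 = R2*R3, so R4 = R2*R3/R1.
R4 = 2631 * 4302 / 6305
R4 = 11318562 / 6305
R4 = 1795.17 ohm

1795.17 ohm


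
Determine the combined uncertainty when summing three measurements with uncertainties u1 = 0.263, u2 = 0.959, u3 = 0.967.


For a sum of independent quantities, uc = sqrt(u1^2 + u2^2 + u3^2).
uc = sqrt(0.263^2 + 0.959^2 + 0.967^2)
uc = sqrt(0.069169 + 0.919681 + 0.935089)
uc = 1.3871

1.3871


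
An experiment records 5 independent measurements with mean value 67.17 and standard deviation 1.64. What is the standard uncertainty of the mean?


The standard uncertainty for Type A evaluation is u = s / sqrt(n).
u = 1.64 / sqrt(5)
u = 1.64 / 2.2361
u = 0.7334

0.7334


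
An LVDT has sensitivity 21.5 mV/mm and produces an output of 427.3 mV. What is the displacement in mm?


Displacement = Vout / sensitivity.
d = 427.3 / 21.5
d = 19.874 mm

19.874 mm


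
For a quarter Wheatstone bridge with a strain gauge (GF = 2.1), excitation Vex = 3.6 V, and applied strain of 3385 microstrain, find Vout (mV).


Quarter bridge output: Vout = (GF * epsilon * Vex) / 4.
Vout = (2.1 * 3385e-6 * 3.6) / 4
Vout = 0.0255906 / 4 V
Vout = 0.00639765 V = 6.3976 mV

6.3976 mV


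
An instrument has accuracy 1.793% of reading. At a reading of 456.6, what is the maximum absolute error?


Absolute error = (accuracy% / 100) * reading.
Error = (1.793 / 100) * 456.6
Error = 0.01793 * 456.6
Error = 8.1868

8.1868


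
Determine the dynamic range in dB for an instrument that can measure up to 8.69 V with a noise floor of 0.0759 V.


Dynamic range = 20 * log10(Vmax / Vnoise).
DR = 20 * log10(8.69 / 0.0759)
DR = 20 * log10(114.49)
DR = 41.18 dB

41.18 dB


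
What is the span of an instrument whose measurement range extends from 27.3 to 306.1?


Span = upper range - lower range.
Span = 306.1 - (27.3)
Span = 278.8

278.8


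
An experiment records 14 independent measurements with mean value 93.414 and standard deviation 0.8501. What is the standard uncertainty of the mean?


The standard uncertainty for Type A evaluation is u = s / sqrt(n).
u = 0.8501 / sqrt(14)
u = 0.8501 / 3.7417
u = 0.2272

0.2272


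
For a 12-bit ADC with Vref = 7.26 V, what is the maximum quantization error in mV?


The maximum quantization error is +/- LSB/2.
LSB = Vref / 2^n = 7.26 / 4096 = 0.00177246 V
Max error = LSB / 2 = 0.00177246 / 2 = 0.00088623 V
Max error = 0.8862 mV

0.8862 mV


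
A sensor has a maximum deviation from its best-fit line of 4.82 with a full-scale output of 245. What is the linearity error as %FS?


Linearity error = (max deviation / full scale) * 100%.
Linearity = (4.82 / 245) * 100
Linearity = 1.967 %FS

1.967 %FS


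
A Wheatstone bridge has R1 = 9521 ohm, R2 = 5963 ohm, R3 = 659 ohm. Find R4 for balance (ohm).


At balance: R1*R4 = R2*R3, so R4 = R2*R3/R1.
R4 = 5963 * 659 / 9521
R4 = 3929617 / 9521
R4 = 412.73 ohm

412.73 ohm


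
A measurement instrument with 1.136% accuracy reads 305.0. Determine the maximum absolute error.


Absolute error = (accuracy% / 100) * reading.
Error = (1.136 / 100) * 305.0
Error = 0.01136 * 305.0
Error = 3.4648

3.4648


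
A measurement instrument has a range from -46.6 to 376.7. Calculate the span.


Span = upper range - lower range.
Span = 376.7 - (-46.6)
Span = 423.3

423.3


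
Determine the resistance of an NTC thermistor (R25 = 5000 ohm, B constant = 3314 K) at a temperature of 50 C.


NTC thermistor equation: Rt = R25 * exp(B * (1/T - 1/T25)).
T in Kelvin: 323.15 K, T25 = 298.15 K
1/T - 1/T25 = 1/323.15 - 1/298.15 = -0.00025948
B * (1/T - 1/T25) = 3314 * -0.00025948 = -0.8599
Rt = 5000 * exp(-0.8599) = 2116.0 ohm

2116.0 ohm


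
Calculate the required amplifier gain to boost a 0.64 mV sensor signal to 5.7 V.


Gain = Vout / Vin (converting to same units).
G = 5.7 V / 0.64 mV
G = 5700.0 mV / 0.64 mV
G = 8906.25

8906.25


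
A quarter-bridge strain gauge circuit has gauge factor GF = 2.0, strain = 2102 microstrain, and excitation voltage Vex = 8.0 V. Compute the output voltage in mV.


Quarter bridge output: Vout = (GF * epsilon * Vex) / 4.
Vout = (2.0 * 2102e-6 * 8.0) / 4
Vout = 0.033632 / 4 V
Vout = 0.008408 V = 8.408 mV

8.408 mV


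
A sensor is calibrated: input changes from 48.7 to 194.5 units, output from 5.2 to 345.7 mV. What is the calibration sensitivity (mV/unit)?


Sensitivity = (y2 - y1) / (x2 - x1).
S = (345.7 - 5.2) / (194.5 - 48.7)
S = 340.5 / 145.8
S = 2.3354 mV/unit

2.3354 mV/unit


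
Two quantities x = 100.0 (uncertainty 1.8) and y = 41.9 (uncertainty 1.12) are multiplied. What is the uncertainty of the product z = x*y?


For a product z = x*y, the relative uncertainty is:
uz/z = sqrt((ux/x)^2 + (uy/y)^2)
Relative uncertainties: ux/x = 1.8/100.0 = 0.018
uy/y = 1.12/41.9 = 0.02673
z = 100.0 * 41.9 = 4190.0
uz = 4190.0 * sqrt(0.018^2 + 0.02673^2) = 135.027

135.027


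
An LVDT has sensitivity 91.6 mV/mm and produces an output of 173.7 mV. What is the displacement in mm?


Displacement = Vout / sensitivity.
d = 173.7 / 91.6
d = 1.896 mm

1.896 mm


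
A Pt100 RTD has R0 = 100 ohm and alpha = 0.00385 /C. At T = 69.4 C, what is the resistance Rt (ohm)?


The RTD equation: Rt = R0 * (1 + alpha * T).
Rt = 100 * (1 + 0.00385 * 69.4)
Rt = 100 * (1 + 0.26719)
Rt = 100 * 1.26719
Rt = 126.719 ohm

126.719 ohm


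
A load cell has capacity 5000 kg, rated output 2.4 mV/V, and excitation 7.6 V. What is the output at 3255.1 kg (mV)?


Vout = rated_output * Vex * (load / capacity).
Vout = 2.4 * 7.6 * (3255.1 / 5000)
Vout = 2.4 * 7.6 * 0.65102
Vout = 11.875 mV

11.875 mV


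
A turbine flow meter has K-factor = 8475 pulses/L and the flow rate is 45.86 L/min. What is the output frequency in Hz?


Frequency = K * Q / 60 (converting L/min to L/s).
f = 8475 * 45.86 / 60
f = 388663.5 / 60
f = 6477.73 Hz

6477.73 Hz


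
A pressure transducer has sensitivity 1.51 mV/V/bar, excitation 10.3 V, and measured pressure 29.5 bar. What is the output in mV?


Output = sensitivity * Vex * P.
Vout = 1.51 * 10.3 * 29.5
Vout = 15.553 * 29.5
Vout = 458.81 mV

458.81 mV


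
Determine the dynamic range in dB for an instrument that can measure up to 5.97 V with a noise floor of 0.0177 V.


Dynamic range = 20 * log10(Vmax / Vnoise).
DR = 20 * log10(5.97 / 0.0177)
DR = 20 * log10(337.29)
DR = 50.56 dB

50.56 dB


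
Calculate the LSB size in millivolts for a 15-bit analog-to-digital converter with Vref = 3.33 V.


The resolution (LSB) of an ADC is Vref / 2^n.
LSB = 3.33 / 2^15
LSB = 3.33 / 32768
LSB = 0.00010162 V = 0.10162354 mV

0.10162354 mV


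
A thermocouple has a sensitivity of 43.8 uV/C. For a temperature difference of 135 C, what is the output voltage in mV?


The thermocouple output V = sensitivity * dT.
V = 43.8 uV/C * 135 C
V = 5913.0 uV
V = 5.913 mV

5.913 mV


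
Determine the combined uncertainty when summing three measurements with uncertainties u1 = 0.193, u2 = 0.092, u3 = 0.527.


For a sum of independent quantities, uc = sqrt(u1^2 + u2^2 + u3^2).
uc = sqrt(0.193^2 + 0.092^2 + 0.527^2)
uc = sqrt(0.037249 + 0.008464 + 0.277729)
uc = 0.5687

0.5687


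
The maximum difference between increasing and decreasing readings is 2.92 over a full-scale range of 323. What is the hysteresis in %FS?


Hysteresis = (max difference / full scale) * 100%.
H = (2.92 / 323) * 100
H = 0.904 %FS

0.904 %FS


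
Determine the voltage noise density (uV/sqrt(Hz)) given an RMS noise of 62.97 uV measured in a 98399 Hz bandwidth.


Noise spectral density = Vrms / sqrt(BW).
NSD = 62.97 / sqrt(98399)
NSD = 62.97 / 313.6861
NSD = 0.2007 uV/sqrt(Hz)

0.2007 uV/sqrt(Hz)


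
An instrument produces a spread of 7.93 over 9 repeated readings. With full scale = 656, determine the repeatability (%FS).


Repeatability = (spread / full scale) * 100%.
R = (7.93 / 656) * 100
R = 1.209 %FS

1.209 %FS


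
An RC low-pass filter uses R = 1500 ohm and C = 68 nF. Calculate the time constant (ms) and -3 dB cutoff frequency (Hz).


Time constant: tau = R * C.
tau = 1500 * 6.80e-08 = 0.000102 s
tau = 0.102 ms
Cutoff frequency: fc = 1 / (2*pi*R*C).
fc = 1 / (2*pi*0.000102) = 1560.34 Hz

tau = 0.102 ms, fc = 1560.34 Hz


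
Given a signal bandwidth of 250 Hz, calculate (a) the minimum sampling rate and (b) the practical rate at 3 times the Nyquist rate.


By Nyquist theorem, fs_min = 2 * fmax.
fs_min = 2 * 250 = 500 Hz
Practical rate = 3 * fs_min = 3 * 500 = 1500 Hz

fs_min = 500 Hz, fs_practical = 1500 Hz


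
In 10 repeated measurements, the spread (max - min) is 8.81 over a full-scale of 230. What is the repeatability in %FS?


Repeatability = (spread / full scale) * 100%.
R = (8.81 / 230) * 100
R = 3.83 %FS

3.83 %FS


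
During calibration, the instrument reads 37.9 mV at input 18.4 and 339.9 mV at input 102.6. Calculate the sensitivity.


Sensitivity = (y2 - y1) / (x2 - x1).
S = (339.9 - 37.9) / (102.6 - 18.4)
S = 302.0 / 84.2
S = 3.5867 mV/unit

3.5867 mV/unit


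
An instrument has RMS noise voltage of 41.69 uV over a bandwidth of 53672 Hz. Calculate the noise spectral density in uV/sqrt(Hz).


Noise spectral density = Vrms / sqrt(BW).
NSD = 41.69 / sqrt(53672)
NSD = 41.69 / 231.6722
NSD = 0.18 uV/sqrt(Hz)

0.18 uV/sqrt(Hz)


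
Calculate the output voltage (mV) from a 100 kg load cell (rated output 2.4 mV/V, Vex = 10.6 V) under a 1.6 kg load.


Vout = rated_output * Vex * (load / capacity).
Vout = 2.4 * 10.6 * (1.6 / 100)
Vout = 2.4 * 10.6 * 0.016
Vout = 0.407 mV

0.407 mV


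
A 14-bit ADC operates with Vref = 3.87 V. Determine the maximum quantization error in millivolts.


The maximum quantization error is +/- LSB/2.
LSB = Vref / 2^n = 3.87 / 16384 = 0.00023621 V
Max error = LSB / 2 = 0.00023621 / 2 = 0.0001181 V
Max error = 0.1181 mV

0.1181 mV


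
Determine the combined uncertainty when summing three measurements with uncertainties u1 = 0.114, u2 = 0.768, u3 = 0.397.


For a sum of independent quantities, uc = sqrt(u1^2 + u2^2 + u3^2).
uc = sqrt(0.114^2 + 0.768^2 + 0.397^2)
uc = sqrt(0.012996 + 0.589824 + 0.157609)
uc = 0.872

0.872
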